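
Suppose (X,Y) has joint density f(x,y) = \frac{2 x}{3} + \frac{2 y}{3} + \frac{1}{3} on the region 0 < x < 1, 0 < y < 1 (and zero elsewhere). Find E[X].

E[X] = ∫_0^1 ∫_0^1 x × f(x,y) dy dx
= ∫_0^1 ∫_0^1 x × (\frac{2 x}{3} + \frac{2 y}{3} + \frac{1}{3}) dy dx
= \frac{5}{9}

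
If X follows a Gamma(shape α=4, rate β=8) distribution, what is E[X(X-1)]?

E[X(X-1)] = E[X² - X] = E[X²] - E[X]
E[X] = \frac{1}{2}
E[X²] = Var(X) + (E[X])² = \frac{1}{16} + (\frac{1}{2})² = \frac{5}{16}
E[X(X-1)] = \frac{5}{16} - \frac{1}{2} = - \frac{3}{16}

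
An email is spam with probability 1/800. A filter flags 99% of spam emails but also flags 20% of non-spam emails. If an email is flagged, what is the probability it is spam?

Let D = the rare event, + = positive/flagged.
P(D) = 1/800
P(+|D) = 99/100
P(+|D') = 20/100 = 1/5
P(+) = P(+|D)P(D) + P(+|D')P(D')
     = \frac{99}{100} × \frac{1}{800} + \frac{1}{5} × \frac{799}{800}
     = \frac{16079}{80000}
P(D|+) = P(+|D)P(D)/P(+) = \frac{99}{16079}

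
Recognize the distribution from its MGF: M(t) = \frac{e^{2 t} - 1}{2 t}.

The MGF M(t) = \frac{e^{2 t} - 1}{2 t} is the standard form for the Uniform distribution.
Comparing with the known MGF formula identifies: Uniform(0, 2)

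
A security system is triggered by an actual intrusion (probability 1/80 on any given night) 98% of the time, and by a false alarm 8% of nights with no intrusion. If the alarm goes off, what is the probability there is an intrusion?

Let D = the rare event, + = positive/flagged.
P(D) = 1/80
P(+|D) = 98/100 = 49/50
P(+|D') = 8/100 = 2/25
P(+) = P(+|D)P(D) + P(+|D')P(D')
     = \frac{49}{50} × \frac{1}{80} + \frac{2}{25} × \frac{79}{80}
     = \frac{73}{800}
P(D|+) = P(+|D)P(D)/P(+) = \frac{49}{365}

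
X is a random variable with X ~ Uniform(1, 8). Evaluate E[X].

For X ~ Uniform(1, 8), the expected value is:
E[X] = \frac{9}{2}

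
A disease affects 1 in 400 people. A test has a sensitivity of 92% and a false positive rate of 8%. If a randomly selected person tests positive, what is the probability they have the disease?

Let D = the rare event, + = positive/flagged.
P(D) = 1/400
P(+|D) = 92/100 = 23/25
P(+|D') = 8/100 = 2/25
P(+) = P(+|D)P(D) + P(+|D')P(D')
     = \frac{23}{25} × \frac{1}{400} + \frac{2}{25} × \frac{399}{400}
     = \frac{821}{10000}
P(D|+) = P(+|D)P(D)/P(+) = \frac{23}{821}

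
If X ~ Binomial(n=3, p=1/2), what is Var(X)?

For X ~ Binomial(n=3, p=1/2):
Var(X) = \frac{3}{4}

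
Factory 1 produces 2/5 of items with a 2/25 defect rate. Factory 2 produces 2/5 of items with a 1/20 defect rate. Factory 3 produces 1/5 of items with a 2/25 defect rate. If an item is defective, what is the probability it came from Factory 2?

Using Bayes' theorem:
P(F1) = 2/5, P(D|F1) = 2/25
P(F2) = 2/5, P(D|F2) = 1/20
P(F3) = 1/5, P(D|F3) = 2/25
P(D) = P(D|F1)P(F1) + P(D|F2)P(F2) + P(D|F3)P(F3)
     = \frac{17}{250}
P(F2|D) = P(D|F2)P(F2) / P(D)
= \frac{5}{17}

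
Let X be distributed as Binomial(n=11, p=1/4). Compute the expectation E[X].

For X ~ Binomial(n=11, p=1/4), the expected value is:
E[X] = \frac{11}{4}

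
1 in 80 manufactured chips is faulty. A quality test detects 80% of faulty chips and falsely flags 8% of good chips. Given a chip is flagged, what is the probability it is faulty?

Let D = the rare event, + = positive/flagged.
P(D) = 1/80
P(+|D) = 80/100 = 4/5
P(+|D') = 8/100 = 2/25
P(+) = P(+|D)P(D) + P(+|D')P(D')
     = \frac{4}{5} × \frac{1}{80} + \frac{2}{25} × \frac{79}{80}
     = \frac{89}{1000}
P(D|+) = P(+|D)P(D)/P(+) = \frac{10}{89}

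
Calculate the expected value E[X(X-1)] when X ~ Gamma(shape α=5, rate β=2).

E[X(X-1)] = E[X² - X] = E[X²] - E[X]
E[X] = \frac{5}{2}
E[X²] = Var(X) + (E[X])² = \frac{5}{4} + (\frac{5}{2})² = \frac{15}{2}
E[X(X-1)] = \frac{15}{2} - \frac{5}{2} = 5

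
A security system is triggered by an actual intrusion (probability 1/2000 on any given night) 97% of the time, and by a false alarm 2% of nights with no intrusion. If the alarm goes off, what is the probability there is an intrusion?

Let D = the rare event, + = positive/flagged.
P(D) = 1/2000
P(+|D) = 97/100
P(+|D') = 2/100 = 1/50
P(+) = P(+|D)P(D) + P(+|D')P(D')
     = \frac{97}{100} × \frac{1}{2000} + \frac{1}{50} × \frac{1999}{2000}
     = \frac{819}{40000}
P(D|+) = P(+|D)P(D)/P(+) = \frac{97}{4095}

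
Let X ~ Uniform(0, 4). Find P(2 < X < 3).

P(2 < X < 3) = ∫_{2}^{3} f(x) dx
where f(x) = \frac{1}{4}
= \frac{1}{4}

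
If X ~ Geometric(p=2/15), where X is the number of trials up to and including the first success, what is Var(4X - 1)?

For X ~ Geometric(p=2/15), where X is the number of trials up to and including the first success:
Var(X) = \frac{195}{4}
Var(4X - 1) = (4)² × Var(X) = 16 × \frac{195}{4} = 780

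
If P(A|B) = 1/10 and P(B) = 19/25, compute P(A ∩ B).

By definition, P(A|B) = P(A ∩ B) / P(B)
So P(A ∩ B) = P(A|B) × P(B)
= 1/10 × 19/25
= 19/250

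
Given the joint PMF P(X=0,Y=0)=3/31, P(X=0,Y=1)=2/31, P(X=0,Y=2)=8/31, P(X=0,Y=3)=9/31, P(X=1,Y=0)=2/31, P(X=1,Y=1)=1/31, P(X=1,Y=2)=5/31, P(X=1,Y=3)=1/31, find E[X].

First find marginal of X:
P(X=0) = 22/31
P(X=1) = 9/31
E[X] = 0 × 22/31 + 1 × 9/31 = 9/31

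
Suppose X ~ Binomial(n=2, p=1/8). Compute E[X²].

Using the identity E[X²] = Var(X) + (E[X])²:
E[X] = \frac{1}{4}
Var(X) = \frac{7}{32}
E[X²] = \frac{7}{32} + (\frac{1}{4})²
= \frac{9}{32}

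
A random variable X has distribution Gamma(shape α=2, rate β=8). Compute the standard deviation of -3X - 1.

For X ~ Gamma(shape α=2, rate β=8):
Var(X) = \frac{1}{32}
SD(X) = √(Var(X)) = √(\frac{1}{32}) = \frac{\sqrt{2}}{8}
SD(-3X - 1) = |-3| × SD(X) = 3 × \frac{\sqrt{2}}{8} = \frac{3 \sqrt{2}}{8}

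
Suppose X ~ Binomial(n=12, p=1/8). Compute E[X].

For X ~ Binomial(n=12, p=1/8), the expected value is:
E[X] = \frac{3}{2}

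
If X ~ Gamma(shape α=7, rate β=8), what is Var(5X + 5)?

For X ~ Gamma(shape α=7, rate β=8):
Var(X) = \frac{7}{64}
Var(5X + 5) = (5)² × Var(X) = 25 × \frac{7}{64} = \frac{175}{64}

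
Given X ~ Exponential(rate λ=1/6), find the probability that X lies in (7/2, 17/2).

P(7/2 < X < 17/2) = ∫_{7/2}^{17/2} f(x) dx
where f(x) = \frac{e^{- \frac{x}{6}}}{6}
= - \frac{1 - e^{\frac{5}{6}}}{e^{\frac{17}{12}}}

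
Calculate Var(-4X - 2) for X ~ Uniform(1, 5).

For X ~ Uniform(1, 5):
Var(X) = \frac{4}{3}
Var(-4X - 2) = (-4)² × Var(X) = 16 × \frac{4}{3} = \frac{64}{3}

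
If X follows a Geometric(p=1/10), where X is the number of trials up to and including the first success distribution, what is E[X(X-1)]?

E[X(X-1)] = E[X² - X] = E[X²] - E[X]
E[X] = 10
E[X²] = Var(X) + (E[X])² = 90 + (10)² = 190
E[X(X-1)] = 190 - 10 = 180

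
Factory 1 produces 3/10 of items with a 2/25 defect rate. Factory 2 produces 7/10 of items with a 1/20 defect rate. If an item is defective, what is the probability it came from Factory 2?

Using Bayes' theorem:
P(F1) = 3/10, P(D|F1) = 2/25
P(F2) = 7/10, P(D|F2) = 1/20
P(D) = P(D|F1)P(F1) + P(D|F2)P(F2)
     = \frac{59}{1000}
P(F2|D) = P(D|F2)P(F2) / P(D)
= \frac{35}{59}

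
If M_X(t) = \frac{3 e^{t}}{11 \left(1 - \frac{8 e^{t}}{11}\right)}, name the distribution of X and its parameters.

The MGF M(t) = \frac{3 e^{t}}{11 \left(1 - \frac{8 e^{t}}{11}\right)} is the standard form for the Geometric distribution.
Comparing with the known MGF formula identifies: Geometric(p=3/11), X = trial number of first success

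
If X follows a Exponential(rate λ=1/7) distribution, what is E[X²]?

Using the identity E[X²] = Var(X) + (E[X])²:
E[X] = 7
Var(X) = 49
E[X²] = 49 + (7)²
= 98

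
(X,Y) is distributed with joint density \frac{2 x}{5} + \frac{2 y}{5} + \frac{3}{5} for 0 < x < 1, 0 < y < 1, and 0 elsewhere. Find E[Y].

E[Y] = ∫_0^1 ∫_0^1 y × f(x,y) dx dy
= \frac{8}{15}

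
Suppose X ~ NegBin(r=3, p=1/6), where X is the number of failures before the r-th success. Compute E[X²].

Using the identity E[X²] = Var(X) + (E[X])²:
E[X] = 15
Var(X) = 90
E[X²] = 90 + (15)²
= 315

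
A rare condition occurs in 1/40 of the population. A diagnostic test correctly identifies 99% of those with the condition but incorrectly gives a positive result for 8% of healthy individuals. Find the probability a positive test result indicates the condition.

Let D = the rare event, + = positive/flagged.
P(D) = 1/40
P(+|D) = 99/100
P(+|D') = 8/100 = 2/25
P(+) = P(+|D)P(D) + P(+|D')P(D')
     = \frac{99}{100} × \frac{1}{40} + \frac{2}{25} × \frac{39}{40}
     = \frac{411}{4000}
P(D|+) = P(+|D)P(D)/P(+) = \frac{33}{137}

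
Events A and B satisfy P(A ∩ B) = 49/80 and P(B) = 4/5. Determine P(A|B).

P(A|B) = P(A ∩ B) / P(B)
= (49/80) / (4/5)
= 49/64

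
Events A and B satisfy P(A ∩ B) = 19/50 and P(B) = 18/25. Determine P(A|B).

P(A|B) = P(A ∩ B) / P(B)
= (19/50) / (18/25)
= 19/36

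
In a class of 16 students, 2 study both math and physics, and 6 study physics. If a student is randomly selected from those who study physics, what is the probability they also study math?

P(A ∩ B) = 2/16 = 1/8
P(B) = 6/16 = 3/8
P(A|B) = P(A ∩ B) / P(B) = (1/8) / (3/8) = 1/3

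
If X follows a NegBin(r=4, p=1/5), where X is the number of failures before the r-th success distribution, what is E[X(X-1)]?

E[X(X-1)] = E[X² - X] = E[X²] - E[X]
E[X] = 16
E[X²] = Var(X) + (E[X])² = 80 + (16)² = 336
E[X(X-1)] = 336 - 16 = 320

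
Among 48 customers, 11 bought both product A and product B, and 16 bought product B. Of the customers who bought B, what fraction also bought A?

P(A ∩ B) = 11/48
P(B) = 16/48 = 1/3
P(A|B) = P(A ∩ B) / P(B) = (11/48) / (1/3) = 11/16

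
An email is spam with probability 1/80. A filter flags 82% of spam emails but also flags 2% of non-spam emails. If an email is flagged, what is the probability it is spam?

Let D = the rare event, + = positive/flagged.
P(D) = 1/80
P(+|D) = 82/100 = 41/50
P(+|D') = 2/100 = 1/50
P(+) = P(+|D)P(D) + P(+|D')P(D')
     = \frac{41}{50} × \frac{1}{80} + \frac{1}{50} × \frac{79}{80}
     = \frac{3}{100}
P(D|+) = P(+|D)P(D)/P(+) = \frac{41}{120}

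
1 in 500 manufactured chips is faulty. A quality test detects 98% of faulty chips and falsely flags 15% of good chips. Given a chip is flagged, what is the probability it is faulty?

Let D = the rare event, + = positive/flagged.
P(D) = 1/500
P(+|D) = 98/100 = 49/50
P(+|D') = 15/100 = 3/20
P(+) = P(+|D)P(D) + P(+|D')P(D')
     = \frac{49}{50} × \frac{1}{500} + \frac{3}{20} × \frac{499}{500}
     = \frac{7583}{50000}
P(D|+) = P(+|D)P(D)/P(+) = \frac{98}{7583}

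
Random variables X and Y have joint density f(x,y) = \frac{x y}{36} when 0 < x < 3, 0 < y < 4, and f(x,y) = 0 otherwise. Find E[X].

f_X(x) = ∫_0^4 \frac{x y}{36} dy = \frac{2 x}{9}
E[X] = ∫_0^3 x × (\frac{2 x}{9}) dx = 2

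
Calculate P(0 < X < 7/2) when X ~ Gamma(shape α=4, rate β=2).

P(0 < X < 7/2) = ∫_{0}^{7/2} f(x) dx
where f(x) = \frac{8 x^{3} e^{- 2 x}}{3}
= 1 - \frac{269}{3 e^{7}}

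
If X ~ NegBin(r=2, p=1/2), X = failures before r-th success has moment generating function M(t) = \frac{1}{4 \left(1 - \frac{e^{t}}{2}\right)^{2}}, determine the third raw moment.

To find E[X^3], compute M^(3)(0):
M^(1)(t) = \frac{e^{t}}{4 \left(1 - \frac{e^{t}}{2}\right)^{3}}
M^(2)(t) = \frac{e^{t}}{4 \left(1 - \frac{e^{t}}{2}\right)^{3}} + \frac{3 e^{2 t}}{8 \left(1 - \frac{e^{t}}{2}\right)^{4}}
M^(3)(t) = \frac{e^{t}}{4 \left(1 - \frac{e^{t}}{2}\right)^{3}} + \frac{9 e^{2 t}}{8 \left(1 - \frac{e^{t}}{2}\right)^{4}} + \frac{3 e^{3 t}}{4 \left(1 - \frac{e^{t}}{2}\right)^{5}}
M^(3)(0) = 44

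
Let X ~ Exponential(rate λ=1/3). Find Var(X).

For X ~ Exponential(rate λ=1/3):
Var(X) = 9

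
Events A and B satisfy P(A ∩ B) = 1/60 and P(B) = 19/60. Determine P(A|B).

P(A|B) = P(A ∩ B) / P(B)
= (1/60) / (19/60)
= 1/19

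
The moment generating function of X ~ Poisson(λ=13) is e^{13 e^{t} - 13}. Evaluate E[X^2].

To find E[X^2], compute M^(2)(0):
M^(1)(t) = 13 e^{t} e^{13 e^{t} - 13}
M^(2)(t) = 169 e^{2 t} e^{13 e^{t} - 13} + 13 e^{t} e^{13 e^{t} - 13}
M^(2)(0) = 182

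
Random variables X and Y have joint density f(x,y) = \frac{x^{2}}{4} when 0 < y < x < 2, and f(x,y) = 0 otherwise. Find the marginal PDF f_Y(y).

f_Y(y) = ∫_y^2 \frac{x^{2}}{4} dx = \frac{2}{3} - \frac{y^{3}}{12}
for 0 < y < 2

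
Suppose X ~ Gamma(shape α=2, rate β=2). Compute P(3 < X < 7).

P(3 < X < 7) = ∫_{3}^{7} f(x) dx
where f(x) = 4 x e^{- 2 x}
= \frac{-15 + 7 e^{8}}{e^{14}}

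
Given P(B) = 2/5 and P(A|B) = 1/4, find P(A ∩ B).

By definition, P(A|B) = P(A ∩ B) / P(B)
So P(A ∩ B) = P(A|B) × P(B)
= 1/4 × 2/5
= 1/10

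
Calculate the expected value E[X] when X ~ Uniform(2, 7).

For X ~ Uniform(2, 7), the expected value is:
E[X] = \frac{9}{2}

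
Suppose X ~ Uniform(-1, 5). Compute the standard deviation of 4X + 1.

For X ~ Uniform(-1, 5):
Var(X) = 3
SD(X) = √(Var(X)) = √(3) = \sqrt{3}
SD(4X + 1) = |4| × SD(X) = 4 × \sqrt{3} = 4 \sqrt{3}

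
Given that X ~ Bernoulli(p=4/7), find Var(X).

For X ~ Bernoulli(p=4/7):
Var(X) = \frac{12}{49}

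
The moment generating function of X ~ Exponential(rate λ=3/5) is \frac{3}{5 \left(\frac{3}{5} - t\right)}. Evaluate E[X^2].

To find E[X^2], compute M^(2)(0):
M^(1)(t) = \frac{3}{5 \left(\frac{3}{5} - t\right)^{2}}
M^(2)(t) = \frac{6}{5 \left(\frac{3}{5} - t\right)^{3}}
M^(2)(0) = \frac{50}{9}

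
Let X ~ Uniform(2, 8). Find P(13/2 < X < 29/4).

P(13/2 < X < 29/4) = ∫_{13/2}^{29/4} f(x) dx
where f(x) = \frac{1}{6}
= \frac{1}{8}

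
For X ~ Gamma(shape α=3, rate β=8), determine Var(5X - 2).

For X ~ Gamma(shape α=3, rate β=8):
Var(X) = \frac{3}{64}
Var(5X - 2) = (5)² × Var(X) = 25 × \frac{3}{64} = \frac{75}{64}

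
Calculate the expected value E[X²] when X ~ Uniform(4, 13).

Using the identity E[X²] = Var(X) + (E[X])²:
E[X] = \frac{17}{2}
Var(X) = \frac{27}{4}
E[X²] = \frac{27}{4} + (\frac{17}{2})²
= 79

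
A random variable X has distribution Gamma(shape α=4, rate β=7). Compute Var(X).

For X ~ Gamma(shape α=4, rate β=7):
Var(X) = \frac{4}{49}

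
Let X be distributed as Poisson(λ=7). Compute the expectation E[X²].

Using the identity E[X²] = Var(X) + (E[X])²:
E[X] = 7
Var(X) = 7
E[X²] = 7 + (7)²
= 56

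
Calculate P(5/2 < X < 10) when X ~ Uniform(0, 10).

P(5/2 < X < 10) = ∫_{5/2}^{10} f(x) dx
where f(x) = \frac{1}{10}
= \frac{3}{4}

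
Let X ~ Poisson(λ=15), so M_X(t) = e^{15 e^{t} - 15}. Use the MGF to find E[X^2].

To find E[X^2], compute M^(2)(0):
M^(1)(t) = 15 e^{t} e^{15 e^{t} - 15}
M^(2)(t) = 225 e^{2 t} e^{15 e^{t} - 15} + 15 e^{t} e^{15 e^{t} - 15}
M^(2)(0) = 240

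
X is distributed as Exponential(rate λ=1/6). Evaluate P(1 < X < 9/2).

P(1 < X < 9/2) = ∫_{1}^{9/2} f(x) dx
where f(x) = \frac{e^{- \frac{x}{6}}}{6}
= - \frac{1}{e^{\frac{3}{4}}} + e^{- \frac{1}{6}}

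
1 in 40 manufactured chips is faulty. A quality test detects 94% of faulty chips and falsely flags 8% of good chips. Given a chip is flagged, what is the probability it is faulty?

Let D = the rare event, + = positive/flagged.
P(D) = 1/40
P(+|D) = 94/100 = 47/50
P(+|D') = 8/100 = 2/25
P(+) = P(+|D)P(D) + P(+|D')P(D')
     = \frac{47}{50} × \frac{1}{40} + \frac{2}{25} × \frac{39}{40}
     = \frac{203}{2000}
P(D|+) = P(+|D)P(D)/P(+) = \frac{47}{203}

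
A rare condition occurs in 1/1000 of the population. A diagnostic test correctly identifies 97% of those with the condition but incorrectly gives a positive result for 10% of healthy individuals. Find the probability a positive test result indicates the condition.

Let D = the rare event, + = positive/flagged.
P(D) = 1/1000
P(+|D) = 97/100
P(+|D') = 10/100 = 1/10
P(+) = P(+|D)P(D) + P(+|D')P(D')
     = \frac{97}{100} × \frac{1}{1000} + \frac{1}{10} × \frac{999}{1000}
     = \frac{10087}{100000}
P(D|+) = P(+|D)P(D)/P(+) = \frac{97}{10087}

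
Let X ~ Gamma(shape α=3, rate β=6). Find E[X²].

Using the identity E[X²] = Var(X) + (E[X])²:
E[X] = \frac{1}{2}
Var(X) = \frac{1}{12}
E[X²] = \frac{1}{12} + (\frac{1}{2})²
= \frac{1}{3}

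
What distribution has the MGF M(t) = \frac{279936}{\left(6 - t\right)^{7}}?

The MGF M(t) = \frac{279936}{\left(6 - t\right)^{7}} is the standard form for the Gamma distribution.
Comparing with the known MGF formula identifies: Gamma(shape α=7, rate β=6)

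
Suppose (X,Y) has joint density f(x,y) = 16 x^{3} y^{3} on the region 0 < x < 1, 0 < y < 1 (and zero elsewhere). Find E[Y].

E[Y] = ∫_0^1 ∫_0^1 y × f(x,y) dx dy
= \frac{4}{5}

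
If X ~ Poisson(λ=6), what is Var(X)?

For X ~ Poisson(λ=6):
Var(X) = 6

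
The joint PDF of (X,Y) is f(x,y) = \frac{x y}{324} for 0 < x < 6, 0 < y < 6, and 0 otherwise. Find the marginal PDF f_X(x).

f_X(x) = ∫_0^6 f(x,y) dy
= ∫_0^6 \frac{x y}{324} dy
= \frac{x}{18} for 0 < x < 6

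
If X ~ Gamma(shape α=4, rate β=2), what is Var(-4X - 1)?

For X ~ Gamma(shape α=4, rate β=2):
Var(X) = 1
Var(-4X - 1) = (-4)² × Var(X) = 16 × 1 = 16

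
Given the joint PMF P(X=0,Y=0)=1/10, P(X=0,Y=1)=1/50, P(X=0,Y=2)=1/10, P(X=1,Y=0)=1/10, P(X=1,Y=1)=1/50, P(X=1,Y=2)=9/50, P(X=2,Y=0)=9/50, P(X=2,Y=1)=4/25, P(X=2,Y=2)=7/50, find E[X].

First find marginal of X:
P(X=0) = 11/50
P(X=1) = 3/10
P(X=2) = 12/25
E[X] = 0 × 11/50 + 1 × 3/10 + 2 × 12/25 = 63/50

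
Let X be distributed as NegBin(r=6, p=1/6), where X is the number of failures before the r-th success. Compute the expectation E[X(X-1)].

E[X(X-1)] = E[X² - X] = E[X²] - E[X]
E[X] = 30
E[X²] = Var(X) + (E[X])² = 180 + (30)² = 1080
E[X(X-1)] = 1080 - 30 = 1050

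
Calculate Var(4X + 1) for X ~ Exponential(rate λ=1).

For X ~ Exponential(rate λ=1):
Var(X) = 1
Var(4X + 1) = (4)² × Var(X) = 16 × 1 = 16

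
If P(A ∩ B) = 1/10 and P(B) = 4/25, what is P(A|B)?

P(A|B) = P(A ∩ B) / P(B)
= (1/10) / (4/25)
= 5/8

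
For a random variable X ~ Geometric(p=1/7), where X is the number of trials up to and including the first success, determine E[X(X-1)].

E[X(X-1)] = E[X² - X] = E[X²] - E[X]
E[X] = 7
E[X²] = Var(X) + (E[X])² = 42 + (7)² = 91
E[X(X-1)] = 91 - 7 = 84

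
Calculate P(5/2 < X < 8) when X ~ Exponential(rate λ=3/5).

P(5/2 < X < 8) = ∫_{5/2}^{8} f(x) dx
where f(x) = \frac{3 e^{- \frac{3 x}{5}}}{5}
= - \frac{1}{e^{\frac{24}{5}}} + e^{- \frac{3}{2}}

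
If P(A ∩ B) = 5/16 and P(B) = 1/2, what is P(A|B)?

P(A|B) = P(A ∩ B) / P(B)
= (5/16) / (1/2)
= 5/8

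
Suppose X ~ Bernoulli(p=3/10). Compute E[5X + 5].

For X ~ Bernoulli(p=3/10):
E[X] = \frac{3}{10}
E[5X + 5] = 5 × E[X] + 5 = \frac{13}{2}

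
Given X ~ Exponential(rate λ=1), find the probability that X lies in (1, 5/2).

P(1 < X < 5/2) = ∫_{1}^{5/2} f(x) dx
where f(x) = e^{- x}
= - \frac{1}{e^{\frac{5}{2}}} + e^{-1}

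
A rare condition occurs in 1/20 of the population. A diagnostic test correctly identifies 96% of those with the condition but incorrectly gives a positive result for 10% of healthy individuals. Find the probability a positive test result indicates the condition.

Let D = the rare event, + = positive/flagged.
P(D) = 1/20
P(+|D) = 96/100 = 24/25
P(+|D') = 10/100 = 1/10
P(+) = P(+|D)P(D) + P(+|D')P(D')
     = \frac{24}{25} × \frac{1}{20} + \frac{1}{10} × \frac{19}{20}
     = \frac{143}{1000}
P(D|+) = P(+|D)P(D)/P(+) = \frac{48}{143}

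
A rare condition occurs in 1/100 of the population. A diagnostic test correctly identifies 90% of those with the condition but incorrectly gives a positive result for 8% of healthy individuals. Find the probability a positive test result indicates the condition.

Let D = the rare event, + = positive/flagged.
P(D) = 1/100
P(+|D) = 90/100 = 9/10
P(+|D') = 8/100 = 2/25
P(+) = P(+|D)P(D) + P(+|D')P(D')
     = \frac{9}{10} × \frac{1}{100} + \frac{2}{25} × \frac{99}{100}
     = \frac{441}{5000}
P(D|+) = P(+|D)P(D)/P(+) = \frac{5}{49}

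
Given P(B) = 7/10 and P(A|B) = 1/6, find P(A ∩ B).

By definition, P(A|B) = P(A ∩ B) / P(B)
So P(A ∩ B) = P(A|B) × P(B)
= 1/6 × 7/10
= 7/60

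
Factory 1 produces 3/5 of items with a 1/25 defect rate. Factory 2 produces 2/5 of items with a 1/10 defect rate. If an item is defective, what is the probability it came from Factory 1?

Using Bayes' theorem:
P(F1) = 3/5, P(D|F1) = 1/25
P(F2) = 2/5, P(D|F2) = 1/10
P(D) = P(D|F1)P(F1) + P(D|F2)P(F2)
     = \frac{8}{125}
P(F1|D) = P(D|F1)P(F1) / P(D)
= \frac{3}{8}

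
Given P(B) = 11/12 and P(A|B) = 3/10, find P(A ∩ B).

By definition, P(A|B) = P(A ∩ B) / P(B)
So P(A ∩ B) = P(A|B) × P(B)
= 3/10 × 11/12
= 11/40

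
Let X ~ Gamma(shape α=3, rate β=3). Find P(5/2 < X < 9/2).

P(5/2 < X < 9/2) = ∫_{5/2}^{9/2} f(x) dx
where f(x) = \frac{27 x^{2} e^{- 3 x}}{2}
= \frac{-845 + 293 e^{6}}{8 e^{\frac{27}{2}}}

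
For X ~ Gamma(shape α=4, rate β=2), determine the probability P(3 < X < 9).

P(3 < X < 9) = ∫_{3}^{9} f(x) dx
where f(x) = \frac{8 x^{3} e^{- 2 x}}{3}
= \frac{-1153 + 61 e^{12}}{e^{18}}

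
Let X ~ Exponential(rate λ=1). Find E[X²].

Using the identity E[X²] = Var(X) + (E[X])²:
E[X] = 1
Var(X) = 1
E[X²] = 1 + (1)²
= 2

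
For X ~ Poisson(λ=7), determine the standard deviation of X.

For X ~ Poisson(λ=7):
Var(X) = 7
SD(X) = √(Var(X)) = √(7) = \sqrt{7}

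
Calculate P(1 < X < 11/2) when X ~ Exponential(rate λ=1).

P(1 < X < 11/2) = ∫_{1}^{11/2} f(x) dx
where f(x) = e^{- x}
= - \frac{1}{e^{\frac{11}{2}}} + e^{-1}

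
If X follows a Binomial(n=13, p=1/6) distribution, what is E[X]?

For X ~ Binomial(n=13, p=1/6), the expected value is:
E[X] = \frac{13}{6}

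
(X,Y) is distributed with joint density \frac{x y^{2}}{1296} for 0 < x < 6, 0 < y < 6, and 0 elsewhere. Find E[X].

f_X(x) = ∫_0^6 \frac{x y^{2}}{1296} dy = \frac{x}{18}
E[X] = ∫_0^6 x × (\frac{x}{18}) dx = 4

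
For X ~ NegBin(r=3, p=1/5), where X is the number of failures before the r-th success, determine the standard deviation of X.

For X ~ NegBin(r=3, p=1/5), where X is the number of failures before the r-th success:
Var(X) = 60
SD(X) = √(Var(X)) = √(60) = 2 \sqrt{15}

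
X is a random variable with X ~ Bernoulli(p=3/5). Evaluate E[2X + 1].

For X ~ Bernoulli(p=3/5):
E[X] = \frac{3}{5}
E[2X + 1] = 2 × E[X] + 1 = \frac{11}{5}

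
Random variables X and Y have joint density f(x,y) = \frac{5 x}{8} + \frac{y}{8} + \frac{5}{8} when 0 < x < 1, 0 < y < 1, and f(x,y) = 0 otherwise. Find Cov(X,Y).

E[XY] = ∫∫ xy × f(x,y) dx dy = \frac{9}{32}
E[X] = \frac{53}{96}
E[Y] = \frac{49}{96}
Cov(X,Y) = E[XY] - E[X]E[Y] = - \frac{5}{9216}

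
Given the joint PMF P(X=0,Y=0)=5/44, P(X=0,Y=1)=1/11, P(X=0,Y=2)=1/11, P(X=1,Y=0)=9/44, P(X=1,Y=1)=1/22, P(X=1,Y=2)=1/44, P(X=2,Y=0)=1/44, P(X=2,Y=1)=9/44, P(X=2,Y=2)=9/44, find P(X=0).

P(X=0) = P(X=0,Y=0) + P(X=0,Y=1) + P(X=0,Y=2)
= 5/44 + 1/11 + 1/11
= 13/44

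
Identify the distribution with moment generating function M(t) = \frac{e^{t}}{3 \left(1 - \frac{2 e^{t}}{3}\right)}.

The MGF M(t) = \frac{e^{t}}{3 \left(1 - \frac{2 e^{t}}{3}\right)} is the standard form for the Geometric distribution.
Comparing with the known MGF formula identifies: Geometric(p=1/3), X = trial number of first success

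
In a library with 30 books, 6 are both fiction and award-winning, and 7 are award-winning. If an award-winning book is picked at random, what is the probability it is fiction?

P(A ∩ B) = 6/30 = 1/5
P(B) = 7/30
P(A|B) = P(A ∩ B) / P(B) = (1/5) / (7/30) = 6/7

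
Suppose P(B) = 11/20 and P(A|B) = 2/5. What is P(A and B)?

By definition, P(A|B) = P(A ∩ B) / P(B)
So P(A ∩ B) = P(A|B) × P(B)
= 2/5 × 11/20
= 11/50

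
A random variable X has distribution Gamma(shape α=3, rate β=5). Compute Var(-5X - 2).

For X ~ Gamma(shape α=3, rate β=5):
Var(X) = \frac{3}{25}
Var(-5X - 2) = (-5)² × Var(X) = 25 × \frac{3}{25} = 3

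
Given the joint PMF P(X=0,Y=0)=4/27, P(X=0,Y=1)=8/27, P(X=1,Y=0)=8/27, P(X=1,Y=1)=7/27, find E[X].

First find marginal of X:
P(X=0) = 4/9
P(X=1) = 5/9
E[X] = 0 × 4/9 + 1 × 5/9 = 5/9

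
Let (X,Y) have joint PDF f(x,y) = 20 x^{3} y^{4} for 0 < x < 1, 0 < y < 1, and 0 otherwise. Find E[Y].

E[Y] = ∫_0^1 ∫_0^1 y × f(x,y) dx dy
= \frac{5}{6}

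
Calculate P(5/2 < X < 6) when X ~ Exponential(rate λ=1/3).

P(5/2 < X < 6) = ∫_{5/2}^{6} f(x) dx
where f(x) = \frac{e^{- \frac{x}{3}}}{3}
= - \frac{1}{e^{2}} + e^{- \frac{5}{6}}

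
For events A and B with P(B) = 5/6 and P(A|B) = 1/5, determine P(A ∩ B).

By definition, P(A|B) = P(A ∩ B) / P(B)
So P(A ∩ B) = P(A|B) × P(B)
= 1/5 × 5/6
= 1/6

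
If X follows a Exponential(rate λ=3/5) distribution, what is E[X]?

For X ~ Exponential(rate λ=3/5), the expected value is:
E[X] = \frac{5}{3}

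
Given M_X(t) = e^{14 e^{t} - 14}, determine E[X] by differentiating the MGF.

To find E[X], compute M^(1)(0):
M^(1)(t) = 14 e^{t} e^{14 e^{t} - 14}
M^(1)(0) = 14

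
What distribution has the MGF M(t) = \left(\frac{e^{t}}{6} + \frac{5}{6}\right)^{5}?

The MGF M(t) = \left(\frac{e^{t}}{6} + \frac{5}{6}\right)^{5} is the standard form for the Binomial distribution.
Comparing with the known MGF formula identifies: Binomial(n=5, p=1/6)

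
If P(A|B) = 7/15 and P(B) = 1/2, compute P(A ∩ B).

By definition, P(A|B) = P(A ∩ B) / P(B)
So P(A ∩ B) = P(A|B) × P(B)
= 7/15 × 1/2
= 7/30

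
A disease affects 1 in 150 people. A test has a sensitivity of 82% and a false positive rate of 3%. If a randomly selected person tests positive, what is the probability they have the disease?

Let D = the rare event, + = positive/flagged.
P(D) = 1/150
P(+|D) = 82/100 = 41/50
P(+|D') = 3/100
P(+) = P(+|D)P(D) + P(+|D')P(D')
     = \frac{41}{50} × \frac{1}{150} + \frac{3}{100} × \frac{149}{150}
     = \frac{529}{15000}
P(D|+) = P(+|D)P(D)/P(+) = \frac{82}{529}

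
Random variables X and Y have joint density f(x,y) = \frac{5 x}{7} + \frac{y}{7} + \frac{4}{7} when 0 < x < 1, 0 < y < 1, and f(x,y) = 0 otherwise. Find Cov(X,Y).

E[XY] = ∫∫ xy × f(x,y) dx dy = \frac{2}{7}
E[X] = \frac{47}{84}
E[Y] = \frac{43}{84}
Cov(X,Y) = E[XY] - E[X]E[Y] = - \frac{5}{7056}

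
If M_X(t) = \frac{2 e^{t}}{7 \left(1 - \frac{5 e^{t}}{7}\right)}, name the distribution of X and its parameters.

The MGF M(t) = \frac{2 e^{t}}{7 \left(1 - \frac{5 e^{t}}{7}\right)} is the standard form for the Geometric distribution.
Comparing with the known MGF formula identifies: Geometric(p=2/7), X = trial number of first success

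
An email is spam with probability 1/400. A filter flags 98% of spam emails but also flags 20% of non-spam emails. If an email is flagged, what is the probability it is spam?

Let D = the rare event, + = positive/flagged.
P(D) = 1/400
P(+|D) = 98/100 = 49/50
P(+|D') = 20/100 = 1/5
P(+) = P(+|D)P(D) + P(+|D')P(D')
     = \frac{49}{50} × \frac{1}{400} + \frac{1}{5} × \frac{399}{400}
     = \frac{4039}{20000}
P(D|+) = P(+|D)P(D)/P(+) = \frac{7}{577}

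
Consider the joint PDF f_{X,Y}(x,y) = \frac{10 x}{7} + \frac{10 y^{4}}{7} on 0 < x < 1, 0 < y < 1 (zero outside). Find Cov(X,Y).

E[XY] = ∫∫ xy × f(x,y) dx dy = \frac{5}{14}
E[X] = \frac{13}{21}
E[Y] = \frac{25}{42}
Cov(X,Y) = E[XY] - E[X]E[Y] = - \frac{5}{441}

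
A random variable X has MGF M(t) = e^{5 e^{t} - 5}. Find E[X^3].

To find E[X^3], compute M^(3)(0):
M^(1)(t) = 5 e^{t} e^{5 e^{t} - 5}
M^(2)(t) = 25 e^{2 t} e^{5 e^{t} - 5} + 5 e^{t} e^{5 e^{t} - 5}
M^(3)(t) = 125 e^{3 t} e^{5 e^{t} - 5} + 75 e^{2 t} e^{5 e^{t} - 5} + 5 e^{t} e^{5 e^{t} - 5}
M^(3)(0) = 205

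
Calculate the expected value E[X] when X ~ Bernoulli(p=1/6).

For X ~ Bernoulli(p=1/6), the expected value is:
E[X] = \frac{1}{6}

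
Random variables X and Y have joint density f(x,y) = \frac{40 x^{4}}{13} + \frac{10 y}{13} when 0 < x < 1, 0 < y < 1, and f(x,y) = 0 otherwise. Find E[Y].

E[Y] = ∫_0^1 ∫_0^1 y × f(x,y) dx dy
= \frac{22}{39}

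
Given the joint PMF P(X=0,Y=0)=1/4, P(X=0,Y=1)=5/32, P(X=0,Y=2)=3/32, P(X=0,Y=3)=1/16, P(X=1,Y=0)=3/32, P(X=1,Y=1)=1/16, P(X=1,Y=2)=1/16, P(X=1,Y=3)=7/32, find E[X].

First find marginal of X:
P(X=0) = 9/16
P(X=1) = 7/16
E[X] = 0 × 9/16 + 1 × 7/16 = 7/16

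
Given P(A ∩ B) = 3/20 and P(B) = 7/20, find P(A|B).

P(A|B) = P(A ∩ B) / P(B)
= (3/20) / (7/20)
= 3/7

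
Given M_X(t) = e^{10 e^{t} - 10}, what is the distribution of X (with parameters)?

The MGF M(t) = e^{10 e^{t} - 10} is the standard form for the Poisson distribution.
Comparing with the known MGF formula identifies: Poisson(λ=10)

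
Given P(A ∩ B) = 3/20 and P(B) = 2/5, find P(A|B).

P(A|B) = P(A ∩ B) / P(B)
= (3/20) / (2/5)
= 3/8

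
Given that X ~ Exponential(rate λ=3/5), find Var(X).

For X ~ Exponential(rate λ=3/5):
Var(X) = \frac{25}{9}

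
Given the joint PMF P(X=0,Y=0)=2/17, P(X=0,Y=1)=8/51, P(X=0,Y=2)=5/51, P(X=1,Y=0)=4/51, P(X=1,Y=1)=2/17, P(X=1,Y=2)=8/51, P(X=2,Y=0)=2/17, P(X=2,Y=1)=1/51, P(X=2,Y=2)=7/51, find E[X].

First find marginal of X:
P(X=0) = 19/51
P(X=1) = 6/17
P(X=2) = 14/51
E[X] = 0 × 19/51 + 1 × 6/17 + 2 × 14/51 = 46/51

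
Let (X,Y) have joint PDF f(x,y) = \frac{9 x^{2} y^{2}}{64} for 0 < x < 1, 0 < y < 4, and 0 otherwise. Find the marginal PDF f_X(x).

f_X(x) = ∫_0^4 f(x,y) dy
= ∫_0^4 \frac{9 x^{2} y^{2}}{64} dy
= 3 x^{2} for 0 < x < 1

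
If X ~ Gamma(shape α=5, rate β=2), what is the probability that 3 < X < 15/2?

P(3 < X < 15/2) = ∫_{3}^{15/2} f(x) dx
where f(x) = \frac{4 x^{4} e^{- 2 x}}{3}
= \frac{-22403 + 920 e^{9}}{8 e^{15}}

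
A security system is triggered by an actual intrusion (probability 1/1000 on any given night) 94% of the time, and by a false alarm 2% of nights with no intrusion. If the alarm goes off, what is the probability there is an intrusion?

Let D = the rare event, + = positive/flagged.
P(D) = 1/1000
P(+|D) = 94/100 = 47/50
P(+|D') = 2/100 = 1/50
P(+) = P(+|D)P(D) + P(+|D')P(D')
     = \frac{47}{50} × \frac{1}{1000} + \frac{1}{50} × \frac{999}{1000}
     = \frac{523}{25000}
P(D|+) = P(+|D)P(D)/P(+) = \frac{47}{1046}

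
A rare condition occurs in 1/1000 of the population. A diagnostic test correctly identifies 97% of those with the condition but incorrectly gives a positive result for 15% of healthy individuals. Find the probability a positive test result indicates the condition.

Let D = the rare event, + = positive/flagged.
P(D) = 1/1000
P(+|D) = 97/100
P(+|D') = 15/100 = 3/20
P(+) = P(+|D)P(D) + P(+|D')P(D')
     = \frac{97}{100} × \frac{1}{1000} + \frac{3}{20} × \frac{999}{1000}
     = \frac{7541}{50000}
P(D|+) = P(+|D)P(D)/P(+) = \frac{97}{15082}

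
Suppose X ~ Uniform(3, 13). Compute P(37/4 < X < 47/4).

P(37/4 < X < 47/4) = ∫_{37/4}^{47/4} f(x) dx
where f(x) = \frac{1}{10}
= \frac{1}{4}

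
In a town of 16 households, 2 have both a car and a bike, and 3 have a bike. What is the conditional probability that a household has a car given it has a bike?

P(A ∩ B) = 2/16 = 1/8
P(B) = 3/16
P(A|B) = P(A ∩ B) / P(B) = (1/8) / (3/16) = 2/3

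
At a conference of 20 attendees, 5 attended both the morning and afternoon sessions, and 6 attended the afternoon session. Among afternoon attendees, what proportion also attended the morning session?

P(A ∩ B) = 5/20 = 1/4
P(B) = 6/20 = 3/10
P(A|B) = P(A ∩ B) / P(B) = (1/4) / (3/10) = 5/6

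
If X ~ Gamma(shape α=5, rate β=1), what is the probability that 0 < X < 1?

P(0 < X < 1) = ∫_{0}^{1} f(x) dx
where f(x) = \frac{x^{4} e^{- x}}{24}
= 1 - \frac{65}{24 e}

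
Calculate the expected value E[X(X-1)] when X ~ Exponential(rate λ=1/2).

E[X(X-1)] = E[X² - X] = E[X²] - E[X]
E[X] = 2
E[X²] = Var(X) + (E[X])² = 4 + (2)² = 8
E[X(X-1)] = 8 - 2 = 6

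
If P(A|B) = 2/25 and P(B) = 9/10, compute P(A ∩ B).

By definition, P(A|B) = P(A ∩ B) / P(B)
So P(A ∩ B) = P(A|B) × P(B)
= 2/25 × 9/10
= 9/125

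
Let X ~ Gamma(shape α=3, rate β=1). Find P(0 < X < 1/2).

P(0 < X < 1/2) = ∫_{0}^{1/2} f(x) dx
where f(x) = \frac{x^{2} e^{- x}}{2}
= 1 - \frac{13}{8 e^{\frac{1}{2}}}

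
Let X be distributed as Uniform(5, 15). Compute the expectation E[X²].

Using the identity E[X²] = Var(X) + (E[X])²:
E[X] = 10
Var(X) = \frac{25}{3}
E[X²] = \frac{25}{3} + (10)²
= \frac{325}{3}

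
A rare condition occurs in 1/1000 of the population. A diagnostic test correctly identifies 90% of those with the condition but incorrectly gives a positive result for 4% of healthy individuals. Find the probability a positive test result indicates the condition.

Let D = the rare event, + = positive/flagged.
P(D) = 1/1000
P(+|D) = 90/100 = 9/10
P(+|D') = 4/100 = 1/25
P(+) = P(+|D)P(D) + P(+|D')P(D')
     = \frac{9}{10} × \frac{1}{1000} + \frac{1}{25} × \frac{999}{1000}
     = \frac{2043}{50000}
P(D|+) = P(+|D)P(D)/P(+) = \frac{5}{227}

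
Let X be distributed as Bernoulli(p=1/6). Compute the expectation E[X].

For X ~ Bernoulli(p=1/6), the expected value is:
E[X] = \frac{1}{6}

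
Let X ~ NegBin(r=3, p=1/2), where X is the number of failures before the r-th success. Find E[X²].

Using the identity E[X²] = Var(X) + (E[X])²:
E[X] = 3
Var(X) = 6
E[X²] = 6 + (3)²
= 15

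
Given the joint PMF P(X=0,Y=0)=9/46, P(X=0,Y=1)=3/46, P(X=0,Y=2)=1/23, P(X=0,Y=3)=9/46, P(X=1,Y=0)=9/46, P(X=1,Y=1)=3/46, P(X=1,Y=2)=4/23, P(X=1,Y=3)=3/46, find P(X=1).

P(X=1) = P(X=1,Y=0) + P(X=1,Y=1) + P(X=1,Y=2) + P(X=1,Y=3)
= 9/46 + 3/46 + 4/23 + 3/46
= 1/2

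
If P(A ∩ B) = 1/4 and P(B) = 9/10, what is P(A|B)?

P(A|B) = P(A ∩ B) / P(B)
= (1/4) / (9/10)
= 5/18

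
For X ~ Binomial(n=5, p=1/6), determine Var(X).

For X ~ Binomial(n=5, p=1/6):
Var(X) = \frac{25}{36}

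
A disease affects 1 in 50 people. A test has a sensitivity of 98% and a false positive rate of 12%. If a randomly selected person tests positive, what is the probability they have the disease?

Let D = the rare event, + = positive/flagged.
P(D) = 1/50
P(+|D) = 98/100 = 49/50
P(+|D') = 12/100 = 3/25
P(+) = P(+|D)P(D) + P(+|D')P(D')
     = \frac{49}{50} × \frac{1}{50} + \frac{3}{25} × \frac{49}{50}
     = \frac{343}{2500}
P(D|+) = P(+|D)P(D)/P(+) = \frac{1}{7}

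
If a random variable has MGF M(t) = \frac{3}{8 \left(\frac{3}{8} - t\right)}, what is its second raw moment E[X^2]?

To find E[X^2], compute M^(2)(0):
M^(1)(t) = \frac{3}{8 \left(\frac{3}{8} - t\right)^{2}}
M^(2)(t) = \frac{3}{4 \left(\frac{3}{8} - t\right)^{3}}
M^(2)(0) = \frac{128}{9}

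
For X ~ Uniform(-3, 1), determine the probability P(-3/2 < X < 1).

P(-3/2 < X < 1) = ∫_{-3/2}^{1} f(x) dx
where f(x) = \frac{1}{4}
= \frac{5}{8}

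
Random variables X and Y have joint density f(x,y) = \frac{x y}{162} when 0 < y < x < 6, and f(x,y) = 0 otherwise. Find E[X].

f_X(x) = ∫_0^x \frac{x y}{162} dy = \frac{x^{3}}{324}
E[X] = ∫_0^6 x × (\frac{x^{3}}{324}) dx = \frac{24}{5}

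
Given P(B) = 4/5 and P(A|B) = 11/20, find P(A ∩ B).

By definition, P(A|B) = P(A ∩ B) / P(B)
So P(A ∩ B) = P(A|B) × P(B)
= 11/20 × 4/5
= 11/25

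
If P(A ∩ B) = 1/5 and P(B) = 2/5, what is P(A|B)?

P(A|B) = P(A ∩ B) / P(B)
= (1/5) / (2/5)
= 1/2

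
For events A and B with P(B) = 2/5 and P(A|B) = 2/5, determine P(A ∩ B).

By definition, P(A|B) = P(A ∩ B) / P(B)
So P(A ∩ B) = P(A|B) × P(B)
= 2/5 × 2/5
= 4/25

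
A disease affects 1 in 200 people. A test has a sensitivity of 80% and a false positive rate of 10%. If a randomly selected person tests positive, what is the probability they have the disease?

Let D = the rare event, + = positive/flagged.
P(D) = 1/200
P(+|D) = 80/100 = 4/5
P(+|D') = 10/100 = 1/10
P(+) = P(+|D)P(D) + P(+|D')P(D')
     = \frac{4}{5} × \frac{1}{200} + \frac{1}{10} × \frac{199}{200}
     = \frac{207}{2000}
P(D|+) = P(+|D)P(D)/P(+) = \frac{8}{207}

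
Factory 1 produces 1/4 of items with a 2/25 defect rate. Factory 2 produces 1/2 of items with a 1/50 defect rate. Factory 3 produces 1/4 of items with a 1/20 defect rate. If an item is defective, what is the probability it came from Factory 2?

Using Bayes' theorem:
P(F1) = 1/4, P(D|F1) = 2/25
P(F2) = 1/2, P(D|F2) = 1/50
P(F3) = 1/4, P(D|F3) = 1/20
P(D) = P(D|F1)P(F1) + P(D|F2)P(F2) + P(D|F3)P(F3)
     = \frac{17}{400}
P(F2|D) = P(D|F2)P(F2) / P(D)
= \frac{4}{17}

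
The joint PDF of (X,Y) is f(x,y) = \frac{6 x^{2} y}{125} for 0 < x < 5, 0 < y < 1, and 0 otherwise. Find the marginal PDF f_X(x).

f_X(x) = ∫_0^1 f(x,y) dy
= ∫_0^1 \frac{6 x^{2} y}{125} dy
= \frac{3 x^{2}}{125} for 0 < x < 5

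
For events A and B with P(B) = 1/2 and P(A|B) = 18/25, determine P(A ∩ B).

By definition, P(A|B) = P(A ∩ B) / P(B)
So P(A ∩ B) = P(A|B) × P(B)
= 18/25 × 1/2
= 9/25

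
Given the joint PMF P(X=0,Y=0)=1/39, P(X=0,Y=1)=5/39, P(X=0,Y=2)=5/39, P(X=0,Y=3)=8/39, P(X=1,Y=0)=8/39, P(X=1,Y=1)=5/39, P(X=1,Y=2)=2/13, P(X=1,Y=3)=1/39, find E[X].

First find marginal of X:
P(X=0) = 19/39
P(X=1) = 20/39
E[X] = 0 × 19/39 + 1 × 20/39 = 20/39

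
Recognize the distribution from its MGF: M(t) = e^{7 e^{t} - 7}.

The MGF M(t) = e^{7 e^{t} - 7} is the standard form for the Poisson distribution.
Comparing with the known MGF formula identifies: Poisson(λ=7)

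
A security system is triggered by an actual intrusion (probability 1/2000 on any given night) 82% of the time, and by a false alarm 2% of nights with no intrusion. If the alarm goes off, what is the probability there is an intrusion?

Let D = the rare event, + = positive/flagged.
P(D) = 1/2000
P(+|D) = 82/100 = 41/50
P(+|D') = 2/100 = 1/50
P(+) = P(+|D)P(D) + P(+|D')P(D')
     = \frac{41}{50} × \frac{1}{2000} + \frac{1}{50} × \frac{1999}{2000}
     = \frac{51}{2500}
P(D|+) = P(+|D)P(D)/P(+) = \frac{41}{2040}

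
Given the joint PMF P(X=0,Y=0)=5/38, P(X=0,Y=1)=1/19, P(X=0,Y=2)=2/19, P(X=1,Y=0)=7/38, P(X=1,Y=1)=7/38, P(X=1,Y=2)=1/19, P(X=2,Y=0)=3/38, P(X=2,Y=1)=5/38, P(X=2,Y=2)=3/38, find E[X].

First find marginal of X:
P(X=0) = 11/38
P(X=1) = 8/19
P(X=2) = 11/38
E[X] = 0 × 11/38 + 1 × 8/19 + 2 × 11/38 = 1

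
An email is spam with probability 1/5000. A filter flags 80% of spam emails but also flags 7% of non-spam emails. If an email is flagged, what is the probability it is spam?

Let D = the rare event, + = positive/flagged.
P(D) = 1/5000
P(+|D) = 80/100 = 4/5
P(+|D') = 7/100
P(+) = P(+|D)P(D) + P(+|D')P(D')
     = \frac{4}{5} × \frac{1}{5000} + \frac{7}{100} × \frac{4999}{5000}
     = \frac{35073}{500000}
P(D|+) = P(+|D)P(D)/P(+) = \frac{80}{35073}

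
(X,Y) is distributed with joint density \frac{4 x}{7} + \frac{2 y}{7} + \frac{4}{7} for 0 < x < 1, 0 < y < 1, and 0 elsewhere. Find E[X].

E[X] = ∫_0^1 ∫_0^1 x × f(x,y) dy dx
= ∫_0^1 ∫_0^1 x × (\frac{4 x}{7} + \frac{2 y}{7} + \frac{4}{7}) dy dx
= \frac{23}{42}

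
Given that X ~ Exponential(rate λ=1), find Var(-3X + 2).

For X ~ Exponential(rate λ=1):
Var(X) = 1
Var(-3X + 2) = (-3)² × Var(X) = 9 × 1 = 9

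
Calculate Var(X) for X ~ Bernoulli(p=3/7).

For X ~ Bernoulli(p=3/7):
Var(X) = \frac{12}{49}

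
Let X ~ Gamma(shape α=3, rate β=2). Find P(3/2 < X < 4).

P(3/2 < X < 4) = ∫_{3/2}^{4} f(x) dx
where f(x) = 4 x^{2} e^{- 2 x}
= \frac{-82 + 17 e^{5}}{2 e^{8}}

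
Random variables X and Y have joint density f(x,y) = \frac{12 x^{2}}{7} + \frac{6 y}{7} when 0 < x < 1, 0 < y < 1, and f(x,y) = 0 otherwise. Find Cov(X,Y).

E[XY] = ∫∫ xy × f(x,y) dx dy = \frac{5}{14}
E[X] = \frac{9}{14}
E[Y] = \frac{4}{7}
Cov(X,Y) = E[XY] - E[X]E[Y] = - \frac{1}{98}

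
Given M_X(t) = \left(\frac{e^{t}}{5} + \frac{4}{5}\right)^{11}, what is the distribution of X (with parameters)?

The MGF M(t) = \left(\frac{e^{t}}{5} + \frac{4}{5}\right)^{11} is the standard form for the Binomial distribution.
Comparing with the known MGF formula identifies: Binomial(n=11, p=1/5)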